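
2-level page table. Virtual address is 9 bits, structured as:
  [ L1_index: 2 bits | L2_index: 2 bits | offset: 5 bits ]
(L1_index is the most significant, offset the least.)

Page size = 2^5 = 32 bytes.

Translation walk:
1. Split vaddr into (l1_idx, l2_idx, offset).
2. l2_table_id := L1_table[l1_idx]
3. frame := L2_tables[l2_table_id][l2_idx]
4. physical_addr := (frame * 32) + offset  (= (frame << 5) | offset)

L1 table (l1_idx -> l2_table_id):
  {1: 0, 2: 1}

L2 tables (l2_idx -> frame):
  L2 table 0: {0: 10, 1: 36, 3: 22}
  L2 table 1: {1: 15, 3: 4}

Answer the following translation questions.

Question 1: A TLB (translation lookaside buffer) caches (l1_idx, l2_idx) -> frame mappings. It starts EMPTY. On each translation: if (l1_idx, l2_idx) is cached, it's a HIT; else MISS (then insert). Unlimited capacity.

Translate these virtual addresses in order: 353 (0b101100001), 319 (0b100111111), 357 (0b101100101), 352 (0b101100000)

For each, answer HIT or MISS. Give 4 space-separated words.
vaddr=353: (2,3) not in TLB -> MISS, insert
vaddr=319: (2,1) not in TLB -> MISS, insert
vaddr=357: (2,3) in TLB -> HIT
vaddr=352: (2,3) in TLB -> HIT

Answer: MISS MISS HIT HIT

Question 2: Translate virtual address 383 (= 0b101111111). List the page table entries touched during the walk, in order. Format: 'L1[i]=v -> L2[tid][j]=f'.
vaddr = 383 = 0b101111111
Split: l1_idx=2, l2_idx=3, offset=31

Answer: L1[2]=1 -> L2[1][3]=4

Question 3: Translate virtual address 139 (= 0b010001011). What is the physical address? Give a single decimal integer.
vaddr = 139 = 0b010001011
Split: l1_idx=1, l2_idx=0, offset=11
L1[1] = 0
L2[0][0] = 10
paddr = 10 * 32 + 11 = 331

Answer: 331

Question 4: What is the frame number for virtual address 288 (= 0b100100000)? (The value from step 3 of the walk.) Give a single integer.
Answer: 15

Derivation:
vaddr = 288: l1_idx=2, l2_idx=1
L1[2] = 1; L2[1][1] = 15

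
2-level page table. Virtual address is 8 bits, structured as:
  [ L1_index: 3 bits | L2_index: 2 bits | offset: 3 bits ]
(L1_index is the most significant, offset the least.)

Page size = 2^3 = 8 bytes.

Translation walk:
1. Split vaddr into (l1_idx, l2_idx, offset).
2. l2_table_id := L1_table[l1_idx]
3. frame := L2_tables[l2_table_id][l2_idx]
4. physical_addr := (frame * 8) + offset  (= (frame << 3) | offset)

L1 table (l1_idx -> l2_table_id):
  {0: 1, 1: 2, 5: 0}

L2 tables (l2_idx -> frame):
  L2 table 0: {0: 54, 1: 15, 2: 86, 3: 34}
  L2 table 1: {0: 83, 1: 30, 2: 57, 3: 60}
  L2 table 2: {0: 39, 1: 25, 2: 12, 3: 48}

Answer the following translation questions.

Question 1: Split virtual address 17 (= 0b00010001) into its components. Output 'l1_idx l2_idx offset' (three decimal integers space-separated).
Answer: 0 2 1

Derivation:
vaddr = 17 = 0b00010001
  top 3 bits -> l1_idx = 0
  next 2 bits -> l2_idx = 2
  bottom 3 bits -> offset = 1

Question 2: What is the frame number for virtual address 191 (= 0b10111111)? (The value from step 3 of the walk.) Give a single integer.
vaddr = 191: l1_idx=5, l2_idx=3
L1[5] = 0; L2[0][3] = 34

Answer: 34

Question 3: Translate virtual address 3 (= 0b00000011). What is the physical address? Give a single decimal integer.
vaddr = 3 = 0b00000011
Split: l1_idx=0, l2_idx=0, offset=3
L1[0] = 1
L2[1][0] = 83
paddr = 83 * 8 + 3 = 667

Answer: 667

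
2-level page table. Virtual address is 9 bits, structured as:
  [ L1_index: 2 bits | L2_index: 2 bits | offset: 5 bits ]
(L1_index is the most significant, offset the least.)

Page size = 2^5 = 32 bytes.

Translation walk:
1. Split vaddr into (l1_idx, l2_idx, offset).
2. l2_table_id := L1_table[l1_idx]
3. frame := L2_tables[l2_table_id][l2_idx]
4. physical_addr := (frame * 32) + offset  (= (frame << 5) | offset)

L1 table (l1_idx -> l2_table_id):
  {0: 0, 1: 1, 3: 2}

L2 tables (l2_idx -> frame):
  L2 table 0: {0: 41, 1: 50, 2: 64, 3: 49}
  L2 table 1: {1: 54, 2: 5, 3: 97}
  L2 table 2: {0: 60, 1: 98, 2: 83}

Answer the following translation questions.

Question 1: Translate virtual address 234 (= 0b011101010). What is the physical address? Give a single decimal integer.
vaddr = 234 = 0b011101010
Split: l1_idx=1, l2_idx=3, offset=10
L1[1] = 1
L2[1][3] = 97
paddr = 97 * 32 + 10 = 3114

Answer: 3114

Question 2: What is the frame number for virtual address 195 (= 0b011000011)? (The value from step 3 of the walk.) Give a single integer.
vaddr = 195: l1_idx=1, l2_idx=2
L1[1] = 1; L2[1][2] = 5

Answer: 5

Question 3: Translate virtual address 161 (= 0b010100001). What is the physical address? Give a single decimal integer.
Answer: 1729

Derivation:
vaddr = 161 = 0b010100001
Split: l1_idx=1, l2_idx=1, offset=1
L1[1] = 1
L2[1][1] = 54
paddr = 54 * 32 + 1 = 1729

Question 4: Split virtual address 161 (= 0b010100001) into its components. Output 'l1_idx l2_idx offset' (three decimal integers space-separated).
vaddr = 161 = 0b010100001
  top 2 bits -> l1_idx = 1
  next 2 bits -> l2_idx = 1
  bottom 5 bits -> offset = 1

Answer: 1 1 1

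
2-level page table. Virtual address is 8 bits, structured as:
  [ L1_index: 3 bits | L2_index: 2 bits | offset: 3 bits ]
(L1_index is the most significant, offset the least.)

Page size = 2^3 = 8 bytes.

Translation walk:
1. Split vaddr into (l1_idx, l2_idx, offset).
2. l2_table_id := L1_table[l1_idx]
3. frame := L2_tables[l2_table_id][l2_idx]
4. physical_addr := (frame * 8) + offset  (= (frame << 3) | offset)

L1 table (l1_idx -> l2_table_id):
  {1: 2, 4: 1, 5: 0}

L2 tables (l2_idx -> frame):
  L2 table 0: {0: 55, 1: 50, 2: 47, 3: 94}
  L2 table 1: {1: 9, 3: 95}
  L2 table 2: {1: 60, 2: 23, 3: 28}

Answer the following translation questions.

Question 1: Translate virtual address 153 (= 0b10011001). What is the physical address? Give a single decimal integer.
vaddr = 153 = 0b10011001
Split: l1_idx=4, l2_idx=3, offset=1
L1[4] = 1
L2[1][3] = 95
paddr = 95 * 8 + 1 = 761

Answer: 761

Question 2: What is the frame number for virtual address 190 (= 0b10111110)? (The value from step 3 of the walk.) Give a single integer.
vaddr = 190: l1_idx=5, l2_idx=3
L1[5] = 0; L2[0][3] = 94

Answer: 94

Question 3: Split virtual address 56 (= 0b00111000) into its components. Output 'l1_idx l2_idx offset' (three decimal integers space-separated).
vaddr = 56 = 0b00111000
  top 3 bits -> l1_idx = 1
  next 2 bits -> l2_idx = 3
  bottom 3 bits -> offset = 0

Answer: 1 3 0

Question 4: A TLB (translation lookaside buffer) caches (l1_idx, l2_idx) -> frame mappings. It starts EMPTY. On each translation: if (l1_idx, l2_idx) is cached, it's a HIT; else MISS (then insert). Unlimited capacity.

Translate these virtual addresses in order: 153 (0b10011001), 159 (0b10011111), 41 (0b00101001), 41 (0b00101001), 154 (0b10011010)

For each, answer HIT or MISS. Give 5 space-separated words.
Answer: MISS HIT MISS HIT HIT

Derivation:
vaddr=153: (4,3) not in TLB -> MISS, insert
vaddr=159: (4,3) in TLB -> HIT
vaddr=41: (1,1) not in TLB -> MISS, insert
vaddr=41: (1,1) in TLB -> HIT
vaddr=154: (4,3) in TLB -> HIT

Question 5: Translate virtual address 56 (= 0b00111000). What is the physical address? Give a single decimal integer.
Answer: 224

Derivation:
vaddr = 56 = 0b00111000
Split: l1_idx=1, l2_idx=3, offset=0
L1[1] = 2
L2[2][3] = 28
paddr = 28 * 8 + 0 = 224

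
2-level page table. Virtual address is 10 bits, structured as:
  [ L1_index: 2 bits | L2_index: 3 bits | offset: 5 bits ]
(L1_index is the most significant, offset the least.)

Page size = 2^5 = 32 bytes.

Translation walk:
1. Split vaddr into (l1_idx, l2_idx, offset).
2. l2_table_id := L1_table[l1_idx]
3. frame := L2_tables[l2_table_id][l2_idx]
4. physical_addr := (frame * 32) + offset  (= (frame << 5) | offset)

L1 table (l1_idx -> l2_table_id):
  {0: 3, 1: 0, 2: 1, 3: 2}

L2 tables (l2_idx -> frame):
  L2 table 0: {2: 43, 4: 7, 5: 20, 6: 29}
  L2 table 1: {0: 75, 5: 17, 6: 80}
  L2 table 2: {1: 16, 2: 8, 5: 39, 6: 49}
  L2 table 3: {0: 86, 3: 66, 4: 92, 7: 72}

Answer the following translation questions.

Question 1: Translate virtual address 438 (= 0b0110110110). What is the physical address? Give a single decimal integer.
Answer: 662

Derivation:
vaddr = 438 = 0b0110110110
Split: l1_idx=1, l2_idx=5, offset=22
L1[1] = 0
L2[0][5] = 20
paddr = 20 * 32 + 22 = 662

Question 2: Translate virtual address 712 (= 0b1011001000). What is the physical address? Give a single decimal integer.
vaddr = 712 = 0b1011001000
Split: l1_idx=2, l2_idx=6, offset=8
L1[2] = 1
L2[1][6] = 80
paddr = 80 * 32 + 8 = 2568

Answer: 2568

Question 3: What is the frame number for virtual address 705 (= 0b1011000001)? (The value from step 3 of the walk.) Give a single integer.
vaddr = 705: l1_idx=2, l2_idx=6
L1[2] = 1; L2[1][6] = 80

Answer: 80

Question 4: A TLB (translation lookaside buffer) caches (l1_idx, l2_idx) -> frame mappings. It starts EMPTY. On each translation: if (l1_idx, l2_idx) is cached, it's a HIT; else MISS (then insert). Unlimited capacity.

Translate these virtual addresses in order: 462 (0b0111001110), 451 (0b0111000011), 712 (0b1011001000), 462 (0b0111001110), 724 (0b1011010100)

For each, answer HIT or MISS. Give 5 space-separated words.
Answer: MISS HIT MISS HIT HIT

Derivation:
vaddr=462: (1,6) not in TLB -> MISS, insert
vaddr=451: (1,6) in TLB -> HIT
vaddr=712: (2,6) not in TLB -> MISS, insert
vaddr=462: (1,6) in TLB -> HIT
vaddr=724: (2,6) in TLB -> HIT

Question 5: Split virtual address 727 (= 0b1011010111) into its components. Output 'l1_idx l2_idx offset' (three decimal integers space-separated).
vaddr = 727 = 0b1011010111
  top 2 bits -> l1_idx = 2
  next 3 bits -> l2_idx = 6
  bottom 5 bits -> offset = 23

Answer: 2 6 23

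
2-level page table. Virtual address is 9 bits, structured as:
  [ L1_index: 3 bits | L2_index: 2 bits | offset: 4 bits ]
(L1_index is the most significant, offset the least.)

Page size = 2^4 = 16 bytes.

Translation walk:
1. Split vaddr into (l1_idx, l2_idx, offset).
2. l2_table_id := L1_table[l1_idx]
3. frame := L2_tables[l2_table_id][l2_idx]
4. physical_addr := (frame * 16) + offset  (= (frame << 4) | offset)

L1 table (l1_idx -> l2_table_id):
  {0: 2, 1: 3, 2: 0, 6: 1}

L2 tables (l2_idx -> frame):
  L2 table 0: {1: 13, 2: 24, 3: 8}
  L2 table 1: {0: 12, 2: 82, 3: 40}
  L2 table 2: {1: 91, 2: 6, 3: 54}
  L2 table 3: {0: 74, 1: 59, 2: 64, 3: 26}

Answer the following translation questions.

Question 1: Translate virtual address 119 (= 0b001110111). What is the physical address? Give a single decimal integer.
Answer: 423

Derivation:
vaddr = 119 = 0b001110111
Split: l1_idx=1, l2_idx=3, offset=7
L1[1] = 3
L2[3][3] = 26
paddr = 26 * 16 + 7 = 423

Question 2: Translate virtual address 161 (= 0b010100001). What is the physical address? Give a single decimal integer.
Answer: 385

Derivation:
vaddr = 161 = 0b010100001
Split: l1_idx=2, l2_idx=2, offset=1
L1[2] = 0
L2[0][2] = 24
paddr = 24 * 16 + 1 = 385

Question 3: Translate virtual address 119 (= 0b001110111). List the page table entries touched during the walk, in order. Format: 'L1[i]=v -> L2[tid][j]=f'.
vaddr = 119 = 0b001110111
Split: l1_idx=1, l2_idx=3, offset=7

Answer: L1[1]=3 -> L2[3][3]=26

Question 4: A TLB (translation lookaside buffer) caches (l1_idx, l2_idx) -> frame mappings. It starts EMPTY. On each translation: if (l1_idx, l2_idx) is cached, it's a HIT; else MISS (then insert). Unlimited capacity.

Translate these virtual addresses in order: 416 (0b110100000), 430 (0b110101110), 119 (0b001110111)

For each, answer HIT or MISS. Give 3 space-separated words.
vaddr=416: (6,2) not in TLB -> MISS, insert
vaddr=430: (6,2) in TLB -> HIT
vaddr=119: (1,3) not in TLB -> MISS, insert

Answer: MISS HIT MISS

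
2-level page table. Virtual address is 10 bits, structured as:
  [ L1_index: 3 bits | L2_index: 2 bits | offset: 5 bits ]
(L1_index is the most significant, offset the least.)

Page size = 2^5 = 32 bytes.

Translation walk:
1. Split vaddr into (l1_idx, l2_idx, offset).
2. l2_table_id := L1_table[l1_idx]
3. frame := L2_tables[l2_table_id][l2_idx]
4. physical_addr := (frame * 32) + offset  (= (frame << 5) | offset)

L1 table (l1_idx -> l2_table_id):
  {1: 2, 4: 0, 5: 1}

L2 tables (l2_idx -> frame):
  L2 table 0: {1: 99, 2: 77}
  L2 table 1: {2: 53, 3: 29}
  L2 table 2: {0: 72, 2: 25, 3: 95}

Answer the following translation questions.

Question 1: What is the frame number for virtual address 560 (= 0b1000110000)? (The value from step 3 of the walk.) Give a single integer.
Answer: 99

Derivation:
vaddr = 560: l1_idx=4, l2_idx=1
L1[4] = 0; L2[0][1] = 99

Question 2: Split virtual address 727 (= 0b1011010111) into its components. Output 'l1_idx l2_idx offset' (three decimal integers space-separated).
Answer: 5 2 23

Derivation:
vaddr = 727 = 0b1011010111
  top 3 bits -> l1_idx = 5
  next 2 bits -> l2_idx = 2
  bottom 5 bits -> offset = 23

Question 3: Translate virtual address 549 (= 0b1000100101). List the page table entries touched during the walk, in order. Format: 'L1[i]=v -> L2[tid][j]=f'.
Answer: L1[4]=0 -> L2[0][1]=99

Derivation:
vaddr = 549 = 0b1000100101
Split: l1_idx=4, l2_idx=1, offset=5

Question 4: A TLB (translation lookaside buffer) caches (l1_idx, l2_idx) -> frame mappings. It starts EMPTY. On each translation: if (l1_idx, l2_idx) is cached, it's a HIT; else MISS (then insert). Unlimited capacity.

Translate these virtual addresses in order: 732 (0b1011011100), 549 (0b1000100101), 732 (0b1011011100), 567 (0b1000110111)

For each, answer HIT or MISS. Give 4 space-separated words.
Answer: MISS MISS HIT HIT

Derivation:
vaddr=732: (5,2) not in TLB -> MISS, insert
vaddr=549: (4,1) not in TLB -> MISS, insert
vaddr=732: (5,2) in TLB -> HIT
vaddr=567: (4,1) in TLB -> HIT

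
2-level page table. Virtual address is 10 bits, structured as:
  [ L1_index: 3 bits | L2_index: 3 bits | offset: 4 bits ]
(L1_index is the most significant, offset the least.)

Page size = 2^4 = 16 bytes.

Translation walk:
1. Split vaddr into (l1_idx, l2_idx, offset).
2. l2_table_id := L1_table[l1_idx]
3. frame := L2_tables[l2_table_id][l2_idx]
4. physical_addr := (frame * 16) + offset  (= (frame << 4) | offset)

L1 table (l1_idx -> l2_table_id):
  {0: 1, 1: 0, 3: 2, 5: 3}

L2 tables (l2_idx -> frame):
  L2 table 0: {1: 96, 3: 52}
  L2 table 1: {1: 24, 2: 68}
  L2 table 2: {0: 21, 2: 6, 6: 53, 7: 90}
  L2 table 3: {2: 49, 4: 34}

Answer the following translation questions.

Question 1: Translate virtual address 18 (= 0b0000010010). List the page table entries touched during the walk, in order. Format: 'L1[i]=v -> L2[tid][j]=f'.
vaddr = 18 = 0b0000010010
Split: l1_idx=0, l2_idx=1, offset=2

Answer: L1[0]=1 -> L2[1][1]=24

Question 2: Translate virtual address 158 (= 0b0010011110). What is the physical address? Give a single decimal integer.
vaddr = 158 = 0b0010011110
Split: l1_idx=1, l2_idx=1, offset=14
L1[1] = 0
L2[0][1] = 96
paddr = 96 * 16 + 14 = 1550

Answer: 1550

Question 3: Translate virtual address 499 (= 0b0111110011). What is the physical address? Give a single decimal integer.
Answer: 1443

Derivation:
vaddr = 499 = 0b0111110011
Split: l1_idx=3, l2_idx=7, offset=3
L1[3] = 2
L2[2][7] = 90
paddr = 90 * 16 + 3 = 1443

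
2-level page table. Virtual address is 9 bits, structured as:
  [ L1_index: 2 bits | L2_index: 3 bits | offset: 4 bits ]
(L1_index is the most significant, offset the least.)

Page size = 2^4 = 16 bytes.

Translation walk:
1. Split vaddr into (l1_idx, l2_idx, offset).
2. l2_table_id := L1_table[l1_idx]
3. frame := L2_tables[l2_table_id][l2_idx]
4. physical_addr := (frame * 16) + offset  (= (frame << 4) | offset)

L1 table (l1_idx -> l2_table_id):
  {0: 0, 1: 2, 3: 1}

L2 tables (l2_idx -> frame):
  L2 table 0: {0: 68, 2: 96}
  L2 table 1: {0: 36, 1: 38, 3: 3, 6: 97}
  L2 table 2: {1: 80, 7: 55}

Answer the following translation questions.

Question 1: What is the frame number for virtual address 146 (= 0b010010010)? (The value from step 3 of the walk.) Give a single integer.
Answer: 80

Derivation:
vaddr = 146: l1_idx=1, l2_idx=1
L1[1] = 2; L2[2][1] = 80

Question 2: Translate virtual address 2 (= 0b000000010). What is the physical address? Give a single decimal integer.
vaddr = 2 = 0b000000010
Split: l1_idx=0, l2_idx=0, offset=2
L1[0] = 0
L2[0][0] = 68
paddr = 68 * 16 + 2 = 1090

Answer: 1090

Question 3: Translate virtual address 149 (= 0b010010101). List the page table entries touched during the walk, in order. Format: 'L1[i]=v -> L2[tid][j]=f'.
Answer: L1[1]=2 -> L2[2][1]=80

Derivation:
vaddr = 149 = 0b010010101
Split: l1_idx=1, l2_idx=1, offset=5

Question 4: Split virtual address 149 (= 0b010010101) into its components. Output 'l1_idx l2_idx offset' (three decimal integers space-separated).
Answer: 1 1 5

Derivation:
vaddr = 149 = 0b010010101
  top 2 bits -> l1_idx = 1
  next 3 bits -> l2_idx = 1
  bottom 4 bits -> offset = 5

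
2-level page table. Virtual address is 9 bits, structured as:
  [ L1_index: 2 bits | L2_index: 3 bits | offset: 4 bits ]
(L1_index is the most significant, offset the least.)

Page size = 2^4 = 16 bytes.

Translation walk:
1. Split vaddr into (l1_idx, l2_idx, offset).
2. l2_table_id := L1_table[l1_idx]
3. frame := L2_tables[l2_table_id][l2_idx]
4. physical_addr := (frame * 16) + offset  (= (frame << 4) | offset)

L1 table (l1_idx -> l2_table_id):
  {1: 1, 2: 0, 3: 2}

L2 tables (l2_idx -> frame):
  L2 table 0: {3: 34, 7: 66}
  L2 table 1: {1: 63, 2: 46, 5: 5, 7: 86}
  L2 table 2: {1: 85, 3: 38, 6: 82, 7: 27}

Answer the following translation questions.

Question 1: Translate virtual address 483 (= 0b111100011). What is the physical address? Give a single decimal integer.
vaddr = 483 = 0b111100011
Split: l1_idx=3, l2_idx=6, offset=3
L1[3] = 2
L2[2][6] = 82
paddr = 82 * 16 + 3 = 1315

Answer: 1315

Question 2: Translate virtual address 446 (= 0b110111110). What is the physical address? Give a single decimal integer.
vaddr = 446 = 0b110111110
Split: l1_idx=3, l2_idx=3, offset=14
L1[3] = 2
L2[2][3] = 38
paddr = 38 * 16 + 14 = 622

Answer: 622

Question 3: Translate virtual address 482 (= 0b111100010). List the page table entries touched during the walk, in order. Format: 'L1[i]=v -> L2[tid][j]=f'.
vaddr = 482 = 0b111100010
Split: l1_idx=3, l2_idx=6, offset=2

Answer: L1[3]=2 -> L2[2][6]=82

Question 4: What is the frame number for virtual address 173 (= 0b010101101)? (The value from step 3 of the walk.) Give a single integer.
vaddr = 173: l1_idx=1, l2_idx=2
L1[1] = 1; L2[1][2] = 46

Answer: 46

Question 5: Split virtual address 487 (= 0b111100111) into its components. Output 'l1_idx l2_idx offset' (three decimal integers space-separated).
Answer: 3 6 7

Derivation:
vaddr = 487 = 0b111100111
  top 2 bits -> l1_idx = 3
  next 3 bits -> l2_idx = 6
  bottom 4 bits -> offset = 7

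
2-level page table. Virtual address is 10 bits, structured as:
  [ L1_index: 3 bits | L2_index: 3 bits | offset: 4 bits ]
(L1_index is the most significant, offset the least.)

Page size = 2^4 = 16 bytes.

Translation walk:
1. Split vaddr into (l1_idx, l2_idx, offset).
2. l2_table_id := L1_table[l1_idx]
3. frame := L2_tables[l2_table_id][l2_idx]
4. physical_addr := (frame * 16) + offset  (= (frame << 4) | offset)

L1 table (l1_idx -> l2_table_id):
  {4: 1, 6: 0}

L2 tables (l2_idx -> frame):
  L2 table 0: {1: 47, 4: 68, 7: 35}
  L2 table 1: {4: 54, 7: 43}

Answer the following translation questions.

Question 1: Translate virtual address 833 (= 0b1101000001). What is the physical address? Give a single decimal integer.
Answer: 1089

Derivation:
vaddr = 833 = 0b1101000001
Split: l1_idx=6, l2_idx=4, offset=1
L1[6] = 0
L2[0][4] = 68
paddr = 68 * 16 + 1 = 1089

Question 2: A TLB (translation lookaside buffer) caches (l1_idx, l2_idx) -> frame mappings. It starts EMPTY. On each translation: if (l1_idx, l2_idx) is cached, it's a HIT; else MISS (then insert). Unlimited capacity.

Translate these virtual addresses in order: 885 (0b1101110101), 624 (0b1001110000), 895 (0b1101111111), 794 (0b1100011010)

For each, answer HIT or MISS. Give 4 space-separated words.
Answer: MISS MISS HIT MISS

Derivation:
vaddr=885: (6,7) not in TLB -> MISS, insert
vaddr=624: (4,7) not in TLB -> MISS, insert
vaddr=895: (6,7) in TLB -> HIT
vaddr=794: (6,1) not in TLB -> MISS, insert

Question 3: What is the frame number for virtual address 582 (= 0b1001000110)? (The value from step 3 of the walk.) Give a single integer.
vaddr = 582: l1_idx=4, l2_idx=4
L1[4] = 1; L2[1][4] = 54

Answer: 54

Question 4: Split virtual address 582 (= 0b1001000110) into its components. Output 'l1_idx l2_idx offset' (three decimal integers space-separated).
Answer: 4 4 6

Derivation:
vaddr = 582 = 0b1001000110
  top 3 bits -> l1_idx = 4
  next 3 bits -> l2_idx = 4
  bottom 4 bits -> offset = 6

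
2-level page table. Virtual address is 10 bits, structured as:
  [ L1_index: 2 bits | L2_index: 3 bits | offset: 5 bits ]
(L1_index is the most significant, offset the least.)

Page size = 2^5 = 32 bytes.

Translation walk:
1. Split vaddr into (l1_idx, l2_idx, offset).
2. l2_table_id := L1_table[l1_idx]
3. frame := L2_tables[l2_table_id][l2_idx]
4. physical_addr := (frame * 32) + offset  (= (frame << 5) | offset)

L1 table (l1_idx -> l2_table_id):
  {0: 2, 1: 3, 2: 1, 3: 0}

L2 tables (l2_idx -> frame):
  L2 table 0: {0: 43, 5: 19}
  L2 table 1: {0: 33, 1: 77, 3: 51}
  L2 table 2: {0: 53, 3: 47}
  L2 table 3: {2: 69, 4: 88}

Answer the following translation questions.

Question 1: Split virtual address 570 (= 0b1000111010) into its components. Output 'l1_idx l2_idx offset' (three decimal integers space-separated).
vaddr = 570 = 0b1000111010
  top 2 bits -> l1_idx = 2
  next 3 bits -> l2_idx = 1
  bottom 5 bits -> offset = 26

Answer: 2 1 26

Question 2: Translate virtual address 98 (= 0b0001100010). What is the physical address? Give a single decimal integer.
vaddr = 98 = 0b0001100010
Split: l1_idx=0, l2_idx=3, offset=2
L1[0] = 2
L2[2][3] = 47
paddr = 47 * 32 + 2 = 1506

Answer: 1506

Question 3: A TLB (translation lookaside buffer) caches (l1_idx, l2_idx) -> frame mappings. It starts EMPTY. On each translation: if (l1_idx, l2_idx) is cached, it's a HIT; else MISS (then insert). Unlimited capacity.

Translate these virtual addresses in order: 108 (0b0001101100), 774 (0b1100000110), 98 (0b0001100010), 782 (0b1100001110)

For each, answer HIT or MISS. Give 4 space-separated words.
vaddr=108: (0,3) not in TLB -> MISS, insert
vaddr=774: (3,0) not in TLB -> MISS, insert
vaddr=98: (0,3) in TLB -> HIT
vaddr=782: (3,0) in TLB -> HIT

Answer: MISS MISS HIT HIT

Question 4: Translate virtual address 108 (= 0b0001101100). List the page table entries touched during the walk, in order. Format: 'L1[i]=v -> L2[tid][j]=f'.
Answer: L1[0]=2 -> L2[2][3]=47

Derivation:
vaddr = 108 = 0b0001101100
Split: l1_idx=0, l2_idx=3, offset=12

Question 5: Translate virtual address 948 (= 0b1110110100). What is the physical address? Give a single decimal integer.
vaddr = 948 = 0b1110110100
Split: l1_idx=3, l2_idx=5, offset=20
L1[3] = 0
L2[0][5] = 19
paddr = 19 * 32 + 20 = 628

Answer: 628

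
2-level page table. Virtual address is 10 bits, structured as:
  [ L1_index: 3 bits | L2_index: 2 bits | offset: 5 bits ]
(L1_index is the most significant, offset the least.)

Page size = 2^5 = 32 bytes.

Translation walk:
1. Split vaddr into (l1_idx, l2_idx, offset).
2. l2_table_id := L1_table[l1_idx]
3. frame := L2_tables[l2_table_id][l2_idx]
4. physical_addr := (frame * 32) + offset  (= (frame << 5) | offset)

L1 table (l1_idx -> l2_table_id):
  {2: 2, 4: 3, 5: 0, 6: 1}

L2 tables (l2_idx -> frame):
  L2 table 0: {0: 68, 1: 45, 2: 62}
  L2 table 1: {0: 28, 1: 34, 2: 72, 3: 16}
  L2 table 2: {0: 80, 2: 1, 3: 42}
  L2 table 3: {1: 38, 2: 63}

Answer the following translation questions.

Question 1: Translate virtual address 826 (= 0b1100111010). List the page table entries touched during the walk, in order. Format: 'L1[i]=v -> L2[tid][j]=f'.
Answer: L1[6]=1 -> L2[1][1]=34

Derivation:
vaddr = 826 = 0b1100111010
Split: l1_idx=6, l2_idx=1, offset=26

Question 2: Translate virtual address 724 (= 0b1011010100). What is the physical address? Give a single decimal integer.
Answer: 2004

Derivation:
vaddr = 724 = 0b1011010100
Split: l1_idx=5, l2_idx=2, offset=20
L1[5] = 0
L2[0][2] = 62
paddr = 62 * 32 + 20 = 2004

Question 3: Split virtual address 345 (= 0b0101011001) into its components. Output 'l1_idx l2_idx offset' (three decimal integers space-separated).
vaddr = 345 = 0b0101011001
  top 3 bits -> l1_idx = 2
  next 2 bits -> l2_idx = 2
  bottom 5 bits -> offset = 25

Answer: 2 2 25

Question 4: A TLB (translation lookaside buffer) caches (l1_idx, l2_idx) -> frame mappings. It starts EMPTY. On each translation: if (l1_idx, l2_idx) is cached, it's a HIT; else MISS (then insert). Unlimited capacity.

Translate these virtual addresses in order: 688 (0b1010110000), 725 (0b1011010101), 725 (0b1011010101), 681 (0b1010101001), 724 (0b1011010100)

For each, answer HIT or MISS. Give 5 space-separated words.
Answer: MISS MISS HIT HIT HIT

Derivation:
vaddr=688: (5,1) not in TLB -> MISS, insert
vaddr=725: (5,2) not in TLB -> MISS, insert
vaddr=725: (5,2) in TLB -> HIT
vaddr=681: (5,1) in TLB -> HIT
vaddr=724: (5,2) in TLB -> HIT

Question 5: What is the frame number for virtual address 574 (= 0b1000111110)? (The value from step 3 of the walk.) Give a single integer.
Answer: 38

Derivation:
vaddr = 574: l1_idx=4, l2_idx=1
L1[4] = 3; L2[3][1] = 38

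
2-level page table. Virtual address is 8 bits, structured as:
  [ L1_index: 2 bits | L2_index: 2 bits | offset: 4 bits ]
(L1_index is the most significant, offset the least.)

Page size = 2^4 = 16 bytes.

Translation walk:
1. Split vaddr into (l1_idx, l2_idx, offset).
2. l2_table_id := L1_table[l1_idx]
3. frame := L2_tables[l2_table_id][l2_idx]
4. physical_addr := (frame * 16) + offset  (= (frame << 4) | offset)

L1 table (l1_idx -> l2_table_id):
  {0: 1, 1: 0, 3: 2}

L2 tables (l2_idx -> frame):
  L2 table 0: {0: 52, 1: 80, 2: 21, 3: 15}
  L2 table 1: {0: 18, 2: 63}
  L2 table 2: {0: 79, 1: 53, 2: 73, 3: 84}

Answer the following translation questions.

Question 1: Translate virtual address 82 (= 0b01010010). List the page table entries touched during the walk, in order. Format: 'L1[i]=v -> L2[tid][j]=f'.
vaddr = 82 = 0b01010010
Split: l1_idx=1, l2_idx=1, offset=2

Answer: L1[1]=0 -> L2[0][1]=80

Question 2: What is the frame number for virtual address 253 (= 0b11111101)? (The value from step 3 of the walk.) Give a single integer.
Answer: 84

Derivation:
vaddr = 253: l1_idx=3, l2_idx=3
L1[3] = 2; L2[2][3] = 84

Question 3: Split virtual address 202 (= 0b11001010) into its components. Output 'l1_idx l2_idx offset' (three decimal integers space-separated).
vaddr = 202 = 0b11001010
  top 2 bits -> l1_idx = 3
  next 2 bits -> l2_idx = 0
  bottom 4 bits -> offset = 10

Answer: 3 0 10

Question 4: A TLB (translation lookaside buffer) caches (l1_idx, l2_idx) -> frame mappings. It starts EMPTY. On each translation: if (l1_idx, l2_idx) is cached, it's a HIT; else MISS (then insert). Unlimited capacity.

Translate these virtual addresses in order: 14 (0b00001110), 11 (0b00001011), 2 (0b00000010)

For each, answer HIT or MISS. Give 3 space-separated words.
vaddr=14: (0,0) not in TLB -> MISS, insert
vaddr=11: (0,0) in TLB -> HIT
vaddr=2: (0,0) in TLB -> HIT

Answer: MISS HIT HIT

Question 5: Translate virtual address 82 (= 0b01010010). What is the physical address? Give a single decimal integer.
vaddr = 82 = 0b01010010
Split: l1_idx=1, l2_idx=1, offset=2
L1[1] = 0
L2[0][1] = 80
paddr = 80 * 16 + 2 = 1282

Answer: 1282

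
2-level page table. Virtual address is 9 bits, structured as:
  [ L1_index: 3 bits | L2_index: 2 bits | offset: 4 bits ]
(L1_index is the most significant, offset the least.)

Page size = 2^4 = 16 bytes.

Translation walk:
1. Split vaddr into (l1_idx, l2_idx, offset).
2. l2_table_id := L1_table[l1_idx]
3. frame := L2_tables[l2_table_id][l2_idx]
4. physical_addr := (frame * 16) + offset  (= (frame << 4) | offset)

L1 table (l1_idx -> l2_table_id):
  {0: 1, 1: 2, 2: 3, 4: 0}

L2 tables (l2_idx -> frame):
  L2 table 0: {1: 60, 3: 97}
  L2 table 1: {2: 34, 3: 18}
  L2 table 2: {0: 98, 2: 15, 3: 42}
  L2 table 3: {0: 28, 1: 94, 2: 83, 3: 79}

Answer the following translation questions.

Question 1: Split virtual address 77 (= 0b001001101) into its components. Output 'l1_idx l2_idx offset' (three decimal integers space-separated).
vaddr = 77 = 0b001001101
  top 3 bits -> l1_idx = 1
  next 2 bits -> l2_idx = 0
  bottom 4 bits -> offset = 13

Answer: 1 0 13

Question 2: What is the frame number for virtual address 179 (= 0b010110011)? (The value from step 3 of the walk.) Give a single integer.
vaddr = 179: l1_idx=2, l2_idx=3
L1[2] = 3; L2[3][3] = 79

Answer: 79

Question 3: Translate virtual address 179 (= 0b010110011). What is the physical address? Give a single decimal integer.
Answer: 1267

Derivation:
vaddr = 179 = 0b010110011
Split: l1_idx=2, l2_idx=3, offset=3
L1[2] = 3
L2[3][3] = 79
paddr = 79 * 16 + 3 = 1267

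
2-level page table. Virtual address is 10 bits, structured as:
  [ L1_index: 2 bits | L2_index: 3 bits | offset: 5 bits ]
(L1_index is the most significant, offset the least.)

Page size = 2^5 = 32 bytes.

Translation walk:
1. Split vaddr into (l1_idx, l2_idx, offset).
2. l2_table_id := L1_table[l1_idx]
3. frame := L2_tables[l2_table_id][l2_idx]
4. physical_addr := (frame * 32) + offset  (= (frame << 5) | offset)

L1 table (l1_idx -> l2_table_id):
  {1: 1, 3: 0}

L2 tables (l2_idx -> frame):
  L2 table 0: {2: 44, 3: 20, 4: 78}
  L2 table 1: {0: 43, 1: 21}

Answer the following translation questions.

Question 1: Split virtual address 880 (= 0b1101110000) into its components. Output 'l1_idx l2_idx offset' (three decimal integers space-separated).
vaddr = 880 = 0b1101110000
  top 2 bits -> l1_idx = 3
  next 3 bits -> l2_idx = 3
  bottom 5 bits -> offset = 16

Answer: 3 3 16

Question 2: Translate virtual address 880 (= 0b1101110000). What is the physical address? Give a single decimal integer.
Answer: 656

Derivation:
vaddr = 880 = 0b1101110000
Split: l1_idx=3, l2_idx=3, offset=16
L1[3] = 0
L2[0][3] = 20
paddr = 20 * 32 + 16 = 656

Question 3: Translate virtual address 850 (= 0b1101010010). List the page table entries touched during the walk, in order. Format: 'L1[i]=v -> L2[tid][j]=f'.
vaddr = 850 = 0b1101010010
Split: l1_idx=3, l2_idx=2, offset=18

Answer: L1[3]=0 -> L2[0][2]=44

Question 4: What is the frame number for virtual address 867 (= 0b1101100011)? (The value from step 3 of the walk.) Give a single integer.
vaddr = 867: l1_idx=3, l2_idx=3
L1[3] = 0; L2[0][3] = 20

Answer: 20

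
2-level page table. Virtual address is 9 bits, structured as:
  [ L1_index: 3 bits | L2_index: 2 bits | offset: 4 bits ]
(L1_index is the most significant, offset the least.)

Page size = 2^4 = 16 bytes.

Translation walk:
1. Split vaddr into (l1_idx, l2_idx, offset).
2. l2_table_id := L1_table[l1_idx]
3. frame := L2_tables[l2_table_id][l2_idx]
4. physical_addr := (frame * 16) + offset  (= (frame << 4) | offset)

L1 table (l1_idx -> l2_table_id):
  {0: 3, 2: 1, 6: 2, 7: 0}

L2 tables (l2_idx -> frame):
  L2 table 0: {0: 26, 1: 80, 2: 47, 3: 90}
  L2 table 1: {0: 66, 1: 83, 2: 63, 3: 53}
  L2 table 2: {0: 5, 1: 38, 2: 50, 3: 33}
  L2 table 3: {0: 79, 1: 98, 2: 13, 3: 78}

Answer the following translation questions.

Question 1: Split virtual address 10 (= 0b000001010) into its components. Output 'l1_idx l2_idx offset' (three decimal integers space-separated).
Answer: 0 0 10

Derivation:
vaddr = 10 = 0b000001010
  top 3 bits -> l1_idx = 0
  next 2 bits -> l2_idx = 0
  bottom 4 bits -> offset = 10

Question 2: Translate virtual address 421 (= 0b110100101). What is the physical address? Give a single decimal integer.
vaddr = 421 = 0b110100101
Split: l1_idx=6, l2_idx=2, offset=5
L1[6] = 2
L2[2][2] = 50
paddr = 50 * 16 + 5 = 805

Answer: 805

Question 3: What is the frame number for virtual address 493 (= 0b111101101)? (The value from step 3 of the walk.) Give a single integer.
Answer: 47

Derivation:
vaddr = 493: l1_idx=7, l2_idx=2
L1[7] = 0; L2[0][2] = 47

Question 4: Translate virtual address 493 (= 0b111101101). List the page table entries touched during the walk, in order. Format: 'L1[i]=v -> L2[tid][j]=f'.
Answer: L1[7]=0 -> L2[0][2]=47

Derivation:
vaddr = 493 = 0b111101101
Split: l1_idx=7, l2_idx=2, offset=13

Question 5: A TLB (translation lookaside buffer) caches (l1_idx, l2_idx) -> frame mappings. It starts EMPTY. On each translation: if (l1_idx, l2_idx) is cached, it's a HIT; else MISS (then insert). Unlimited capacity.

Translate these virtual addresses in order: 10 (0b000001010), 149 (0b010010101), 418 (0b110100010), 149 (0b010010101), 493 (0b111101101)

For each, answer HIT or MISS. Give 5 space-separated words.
Answer: MISS MISS MISS HIT MISS

Derivation:
vaddr=10: (0,0) not in TLB -> MISS, insert
vaddr=149: (2,1) not in TLB -> MISS, insert
vaddr=418: (6,2) not in TLB -> MISS, insert
vaddr=149: (2,1) in TLB -> HIT
vaddr=493: (7,2) not in TLB -> MISS, insert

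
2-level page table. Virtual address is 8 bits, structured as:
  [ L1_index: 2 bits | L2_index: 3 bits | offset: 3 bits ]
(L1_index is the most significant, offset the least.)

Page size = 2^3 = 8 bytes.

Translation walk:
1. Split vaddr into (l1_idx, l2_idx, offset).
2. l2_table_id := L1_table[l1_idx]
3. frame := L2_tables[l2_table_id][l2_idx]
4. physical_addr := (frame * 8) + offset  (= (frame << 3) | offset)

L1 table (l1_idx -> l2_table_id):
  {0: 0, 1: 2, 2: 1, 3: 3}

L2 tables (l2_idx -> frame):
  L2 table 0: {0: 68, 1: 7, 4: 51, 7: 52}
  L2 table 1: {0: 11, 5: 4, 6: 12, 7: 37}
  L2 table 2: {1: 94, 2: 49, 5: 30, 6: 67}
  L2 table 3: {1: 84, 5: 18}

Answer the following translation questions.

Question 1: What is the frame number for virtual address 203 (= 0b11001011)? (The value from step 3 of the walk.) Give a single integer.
vaddr = 203: l1_idx=3, l2_idx=1
L1[3] = 3; L2[3][1] = 84

Answer: 84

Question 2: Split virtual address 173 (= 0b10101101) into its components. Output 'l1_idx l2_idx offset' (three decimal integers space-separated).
vaddr = 173 = 0b10101101
  top 2 bits -> l1_idx = 2
  next 3 bits -> l2_idx = 5
  bottom 3 bits -> offset = 5

Answer: 2 5 5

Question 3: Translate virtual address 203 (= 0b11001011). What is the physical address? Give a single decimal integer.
vaddr = 203 = 0b11001011
Split: l1_idx=3, l2_idx=1, offset=3
L1[3] = 3
L2[3][1] = 84
paddr = 84 * 8 + 3 = 675

Answer: 675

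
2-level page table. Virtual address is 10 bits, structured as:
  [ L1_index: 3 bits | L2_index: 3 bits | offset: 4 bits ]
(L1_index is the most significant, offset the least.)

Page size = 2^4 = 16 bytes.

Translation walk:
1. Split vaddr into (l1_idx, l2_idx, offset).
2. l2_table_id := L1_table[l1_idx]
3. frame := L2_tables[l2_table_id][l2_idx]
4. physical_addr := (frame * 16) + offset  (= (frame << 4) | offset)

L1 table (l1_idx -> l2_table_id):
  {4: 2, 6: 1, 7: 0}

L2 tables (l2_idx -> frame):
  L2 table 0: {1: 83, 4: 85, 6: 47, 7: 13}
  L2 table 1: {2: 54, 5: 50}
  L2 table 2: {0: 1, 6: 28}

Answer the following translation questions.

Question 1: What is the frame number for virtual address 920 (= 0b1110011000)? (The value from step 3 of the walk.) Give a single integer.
vaddr = 920: l1_idx=7, l2_idx=1
L1[7] = 0; L2[0][1] = 83

Answer: 83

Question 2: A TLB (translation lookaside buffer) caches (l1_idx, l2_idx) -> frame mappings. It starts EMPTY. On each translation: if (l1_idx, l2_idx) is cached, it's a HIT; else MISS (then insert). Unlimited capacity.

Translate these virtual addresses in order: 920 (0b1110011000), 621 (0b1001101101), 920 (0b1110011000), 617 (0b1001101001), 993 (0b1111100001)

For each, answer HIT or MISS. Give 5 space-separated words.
vaddr=920: (7,1) not in TLB -> MISS, insert
vaddr=621: (4,6) not in TLB -> MISS, insert
vaddr=920: (7,1) in TLB -> HIT
vaddr=617: (4,6) in TLB -> HIT
vaddr=993: (7,6) not in TLB -> MISS, insert

Answer: MISS MISS HIT HIT MISS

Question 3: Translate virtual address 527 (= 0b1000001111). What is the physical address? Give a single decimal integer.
Answer: 31

Derivation:
vaddr = 527 = 0b1000001111
Split: l1_idx=4, l2_idx=0, offset=15
L1[4] = 2
L2[2][0] = 1
paddr = 1 * 16 + 15 = 31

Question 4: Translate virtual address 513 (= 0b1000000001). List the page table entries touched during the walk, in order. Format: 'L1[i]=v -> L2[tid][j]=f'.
vaddr = 513 = 0b1000000001
Split: l1_idx=4, l2_idx=0, offset=1

Answer: L1[4]=2 -> L2[2][0]=1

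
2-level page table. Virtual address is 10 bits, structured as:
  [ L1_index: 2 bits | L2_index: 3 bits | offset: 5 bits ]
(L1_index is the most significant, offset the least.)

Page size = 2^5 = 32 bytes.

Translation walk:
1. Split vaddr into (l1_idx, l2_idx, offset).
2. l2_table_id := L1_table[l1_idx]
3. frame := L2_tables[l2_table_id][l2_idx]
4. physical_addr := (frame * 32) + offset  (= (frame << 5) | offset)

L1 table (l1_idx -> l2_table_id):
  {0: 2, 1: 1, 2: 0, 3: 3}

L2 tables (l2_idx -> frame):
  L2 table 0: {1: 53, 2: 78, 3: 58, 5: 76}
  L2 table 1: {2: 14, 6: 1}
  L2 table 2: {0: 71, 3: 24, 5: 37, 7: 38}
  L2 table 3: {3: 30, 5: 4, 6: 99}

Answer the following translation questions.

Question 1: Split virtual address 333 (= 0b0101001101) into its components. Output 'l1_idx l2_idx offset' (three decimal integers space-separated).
vaddr = 333 = 0b0101001101
  top 2 bits -> l1_idx = 1
  next 3 bits -> l2_idx = 2
  bottom 5 bits -> offset = 13

Answer: 1 2 13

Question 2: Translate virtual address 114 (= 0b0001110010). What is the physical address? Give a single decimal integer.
Answer: 786

Derivation:
vaddr = 114 = 0b0001110010
Split: l1_idx=0, l2_idx=3, offset=18
L1[0] = 2
L2[2][3] = 24
paddr = 24 * 32 + 18 = 786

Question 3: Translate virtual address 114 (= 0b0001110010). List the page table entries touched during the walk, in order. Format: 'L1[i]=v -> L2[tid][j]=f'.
Answer: L1[0]=2 -> L2[2][3]=24

Derivation:
vaddr = 114 = 0b0001110010
Split: l1_idx=0, l2_idx=3, offset=18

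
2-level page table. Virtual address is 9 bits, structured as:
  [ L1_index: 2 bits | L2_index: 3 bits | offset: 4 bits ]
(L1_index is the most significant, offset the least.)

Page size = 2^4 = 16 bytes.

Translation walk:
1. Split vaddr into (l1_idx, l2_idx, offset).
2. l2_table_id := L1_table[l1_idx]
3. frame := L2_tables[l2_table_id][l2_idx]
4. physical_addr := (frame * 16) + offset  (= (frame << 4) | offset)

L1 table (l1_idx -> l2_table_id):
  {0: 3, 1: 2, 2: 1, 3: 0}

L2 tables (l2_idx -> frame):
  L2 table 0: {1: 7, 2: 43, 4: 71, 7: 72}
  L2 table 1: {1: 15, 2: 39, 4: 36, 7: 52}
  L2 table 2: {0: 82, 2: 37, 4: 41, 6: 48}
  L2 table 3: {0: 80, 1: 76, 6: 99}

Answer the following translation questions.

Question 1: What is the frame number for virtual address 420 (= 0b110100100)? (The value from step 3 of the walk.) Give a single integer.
Answer: 43

Derivation:
vaddr = 420: l1_idx=3, l2_idx=2
L1[3] = 0; L2[0][2] = 43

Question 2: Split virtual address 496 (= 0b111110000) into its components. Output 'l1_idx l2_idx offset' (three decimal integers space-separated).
Answer: 3 7 0

Derivation:
vaddr = 496 = 0b111110000
  top 2 bits -> l1_idx = 3
  next 3 bits -> l2_idx = 7
  bottom 4 bits -> offset = 0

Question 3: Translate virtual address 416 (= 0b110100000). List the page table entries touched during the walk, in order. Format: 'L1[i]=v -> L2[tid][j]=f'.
vaddr = 416 = 0b110100000
Split: l1_idx=3, l2_idx=2, offset=0

Answer: L1[3]=0 -> L2[0][2]=43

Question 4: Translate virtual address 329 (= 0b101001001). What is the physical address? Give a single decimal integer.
vaddr = 329 = 0b101001001
Split: l1_idx=2, l2_idx=4, offset=9
L1[2] = 1
L2[1][4] = 36
paddr = 36 * 16 + 9 = 585

Answer: 585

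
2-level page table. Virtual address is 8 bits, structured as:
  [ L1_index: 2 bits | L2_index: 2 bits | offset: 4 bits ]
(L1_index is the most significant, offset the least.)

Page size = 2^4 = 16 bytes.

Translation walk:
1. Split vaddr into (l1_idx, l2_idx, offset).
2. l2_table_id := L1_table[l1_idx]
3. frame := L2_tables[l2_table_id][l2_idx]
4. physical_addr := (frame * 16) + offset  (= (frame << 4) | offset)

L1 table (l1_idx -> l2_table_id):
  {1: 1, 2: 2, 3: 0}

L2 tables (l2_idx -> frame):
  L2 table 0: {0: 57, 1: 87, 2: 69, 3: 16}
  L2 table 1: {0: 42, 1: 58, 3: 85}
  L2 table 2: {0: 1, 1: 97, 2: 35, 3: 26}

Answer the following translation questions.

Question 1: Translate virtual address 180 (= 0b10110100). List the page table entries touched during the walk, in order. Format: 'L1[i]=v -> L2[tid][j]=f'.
vaddr = 180 = 0b10110100
Split: l1_idx=2, l2_idx=3, offset=4

Answer: L1[2]=2 -> L2[2][3]=26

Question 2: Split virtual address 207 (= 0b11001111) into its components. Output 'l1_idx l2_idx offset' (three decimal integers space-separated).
vaddr = 207 = 0b11001111
  top 2 bits -> l1_idx = 3
  next 2 bits -> l2_idx = 0
  bottom 4 bits -> offset = 15

Answer: 3 0 15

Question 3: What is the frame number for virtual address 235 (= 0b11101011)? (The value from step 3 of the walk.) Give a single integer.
vaddr = 235: l1_idx=3, l2_idx=2
L1[3] = 0; L2[0][2] = 69

Answer: 69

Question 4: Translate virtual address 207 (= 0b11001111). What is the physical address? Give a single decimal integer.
vaddr = 207 = 0b11001111
Split: l1_idx=3, l2_idx=0, offset=15
L1[3] = 0
L2[0][0] = 57
paddr = 57 * 16 + 15 = 927

Answer: 927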